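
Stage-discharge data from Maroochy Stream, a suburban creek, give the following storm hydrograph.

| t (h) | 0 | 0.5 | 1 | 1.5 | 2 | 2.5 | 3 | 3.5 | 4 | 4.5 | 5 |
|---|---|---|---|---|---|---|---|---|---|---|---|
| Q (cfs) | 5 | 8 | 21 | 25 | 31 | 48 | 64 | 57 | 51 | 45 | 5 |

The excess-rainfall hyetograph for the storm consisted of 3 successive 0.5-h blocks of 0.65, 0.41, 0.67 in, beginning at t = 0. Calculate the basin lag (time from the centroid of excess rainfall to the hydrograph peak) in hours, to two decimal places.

t_L ≈ 2.24 h

Centroid of excess rainfall: t_c = Σ P_i·t̄_i / ΣP_i = 0.7558 h (block centres at 0.25, 0.75, 1.25 h).
Hydrograph peak occurs at t = 3 h, so basin lag t_L = 3 − 0.7558 = 2.24 h.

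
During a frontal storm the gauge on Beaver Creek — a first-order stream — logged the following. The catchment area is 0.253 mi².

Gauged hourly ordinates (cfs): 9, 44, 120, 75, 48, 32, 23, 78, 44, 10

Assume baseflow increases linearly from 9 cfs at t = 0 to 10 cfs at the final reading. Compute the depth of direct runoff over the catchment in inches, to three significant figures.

Direct runoff: 0.00, 34.89, 110.78, 65.67, 38.56, 22.44, 13.33, 68.22, 34.11, 0.00 cfs; ΣQ_DR = 388.0 cfs.
V = ΣQ_DR · Δt = 388.0 × 3600 s = 1.397 × 10^6 ft³.
Over A = 0.253 mi², depth = V / A = 2.38 in.

d ≈ 2.38 in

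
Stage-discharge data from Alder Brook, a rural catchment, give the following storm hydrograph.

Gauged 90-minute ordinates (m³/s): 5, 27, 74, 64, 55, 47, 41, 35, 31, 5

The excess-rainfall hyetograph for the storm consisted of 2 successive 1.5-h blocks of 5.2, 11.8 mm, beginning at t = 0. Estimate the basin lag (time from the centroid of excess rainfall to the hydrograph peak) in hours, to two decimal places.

t_L ≈ 1.21 h

Centroid of excess rainfall: t_c = Σ P_i·t̄_i / ΣP_i = 1.7912 h (block centres at 0.75, 2.25 h).
Hydrograph peak occurs at t = 3 h, so basin lag t_L = 3 − 1.7912 = 1.21 h.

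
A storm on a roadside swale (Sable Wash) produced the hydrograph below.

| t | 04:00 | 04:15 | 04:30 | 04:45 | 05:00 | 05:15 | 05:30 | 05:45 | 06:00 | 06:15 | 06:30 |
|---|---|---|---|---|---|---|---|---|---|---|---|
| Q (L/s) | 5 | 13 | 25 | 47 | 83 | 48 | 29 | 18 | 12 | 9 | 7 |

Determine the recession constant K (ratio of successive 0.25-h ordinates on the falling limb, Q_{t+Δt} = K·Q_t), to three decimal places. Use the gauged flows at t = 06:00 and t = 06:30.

Using the recession-limb readings at t = 06:00 and t = 06:30: Q falls from 12 to 7 L/s over 2 intervals.
K = (Q₂/Q₁)^(1/2) = (7/12)^(1/2) = 0.764.

K ≈ 0.764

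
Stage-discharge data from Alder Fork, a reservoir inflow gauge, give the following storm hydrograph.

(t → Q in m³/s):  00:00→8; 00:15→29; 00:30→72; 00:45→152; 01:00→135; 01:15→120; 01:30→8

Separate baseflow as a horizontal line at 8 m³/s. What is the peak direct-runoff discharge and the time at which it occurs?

Q_p = 144.0 m³/s at t = 00:45

Subtracting baseflow gives direct-runoff ordinates: 0.0, 21.0, 64.0, 144.0, 127.0, 112.0, 0.0 m³/s.
The maximum is 144.0 m³/s, occurring at the reading for t = 00:45.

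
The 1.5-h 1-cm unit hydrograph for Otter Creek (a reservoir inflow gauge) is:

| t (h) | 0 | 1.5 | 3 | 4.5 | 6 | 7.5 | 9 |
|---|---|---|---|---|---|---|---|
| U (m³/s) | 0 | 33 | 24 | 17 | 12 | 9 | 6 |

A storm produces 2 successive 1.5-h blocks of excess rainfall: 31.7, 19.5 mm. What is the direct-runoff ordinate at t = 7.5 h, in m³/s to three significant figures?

By discrete convolution, Q_j = Σ (P_i / 10 mm) · U_{j−i}.
At t = 7.5 h (j=5): Q = (31.7/10)·9 + (19.5/10)·12 = 51.9 m³/s.

Q ≈ 51.9 m³/s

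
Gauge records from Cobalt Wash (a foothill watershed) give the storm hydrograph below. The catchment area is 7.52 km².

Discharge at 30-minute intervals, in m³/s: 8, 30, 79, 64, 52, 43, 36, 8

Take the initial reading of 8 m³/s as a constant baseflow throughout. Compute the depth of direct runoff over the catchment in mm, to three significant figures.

d ≈ 61.3 mm

Direct runoff: 0.0, 22.0, 71.0, 56.0, 44.0, 35.0, 28.0, 0.0 m³/s; ΣQ_DR = 256.0 m³/s.
V = ΣQ_DR · Δt = 256.0 × 1800 s = 4.608 × 10^5 m³.
Over A = 7.52 km², depth = V / A = 61.3 mm.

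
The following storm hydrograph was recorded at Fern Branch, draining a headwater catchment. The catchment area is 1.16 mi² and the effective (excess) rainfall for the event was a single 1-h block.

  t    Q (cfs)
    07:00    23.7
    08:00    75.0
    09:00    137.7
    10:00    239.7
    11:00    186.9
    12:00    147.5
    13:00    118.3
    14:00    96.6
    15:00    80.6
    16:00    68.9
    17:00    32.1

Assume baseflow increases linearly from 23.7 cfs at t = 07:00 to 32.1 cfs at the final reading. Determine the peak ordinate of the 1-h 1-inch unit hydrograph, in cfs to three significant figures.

U_p ≈ 178 cfs

Direct runoff: 0.00, 50.46, 112.32, 213.48, 159.84, 119.60, 89.56, 67.02, 50.18, 37.64, 0.00 cfs; ΣQ_DR = 900.1 cfs, peak = 213.48 cfs.
Runoff depth d = ΣQ_DR·Δt / A = 900.1 × 3600 / (1.16 mi²) = 1.202 in.
The 1-inch UH is the DRH scaled by (1 in)/d, so U_p = 213.48 × 1/1.202 = 178 cfs.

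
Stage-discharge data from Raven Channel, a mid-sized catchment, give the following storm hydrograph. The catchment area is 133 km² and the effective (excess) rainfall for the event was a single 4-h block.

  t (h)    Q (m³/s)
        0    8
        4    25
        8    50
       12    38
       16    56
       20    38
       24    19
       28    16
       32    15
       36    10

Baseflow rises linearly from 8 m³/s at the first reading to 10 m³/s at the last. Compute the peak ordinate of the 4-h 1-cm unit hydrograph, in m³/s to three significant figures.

U_p ≈ 23.5 m³/s

Direct runoff: 0.00, 16.78, 41.56, 29.33, 47.11, 28.89, 9.67, 6.44, 5.22, 0.00 m³/s; ΣQ_DR = 185.0 m³/s, peak = 47.11 m³/s.
Runoff depth d = ΣQ_DR·Δt / A = 185.0 × 14400 / (133 km²) = 20.03 mm.
The 1-cm UH is the DRH scaled by (10 mm)/d, so U_p = 47.11 × 10/20.03 = 23.5 m³/s.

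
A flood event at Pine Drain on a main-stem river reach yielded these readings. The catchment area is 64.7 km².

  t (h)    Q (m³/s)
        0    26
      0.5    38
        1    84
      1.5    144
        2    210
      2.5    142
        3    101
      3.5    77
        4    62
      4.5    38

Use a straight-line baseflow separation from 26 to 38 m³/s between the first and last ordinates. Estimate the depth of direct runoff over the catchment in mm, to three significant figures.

Direct runoff: 0.00, 10.67, 55.33, 114.00, 178.67, 109.33, 67.00, 41.67, 25.33, 0.00 m³/s; ΣQ_DR = 602.0 m³/s.
V = ΣQ_DR · Δt = 602.0 × 1800 s = 1.084 × 10^6 m³.
Over A = 64.7 km², depth = V / A = 16.7 mm.

d ≈ 16.7 mm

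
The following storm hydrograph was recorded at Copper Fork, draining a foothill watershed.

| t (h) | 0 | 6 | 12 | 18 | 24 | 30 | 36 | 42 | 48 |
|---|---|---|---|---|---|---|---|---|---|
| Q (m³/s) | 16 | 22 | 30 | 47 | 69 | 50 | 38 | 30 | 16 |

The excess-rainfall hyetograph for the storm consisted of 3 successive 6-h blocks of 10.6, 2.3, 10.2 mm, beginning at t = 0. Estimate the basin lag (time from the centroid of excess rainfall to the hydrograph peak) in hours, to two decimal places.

t_L ≈ 15.10 h

Centroid of excess rainfall: t_c = Σ P_i·t̄_i / ΣP_i = 8.8961 h (block centres at 3, 9, 15 h).
Hydrograph peak occurs at t = 24 h, so basin lag t_L = 24 − 8.8961 = 15.10 h.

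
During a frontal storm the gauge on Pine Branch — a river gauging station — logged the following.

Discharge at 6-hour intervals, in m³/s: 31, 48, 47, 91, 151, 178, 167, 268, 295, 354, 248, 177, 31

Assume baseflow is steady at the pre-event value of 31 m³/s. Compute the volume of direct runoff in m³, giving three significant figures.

Direct-runoff ordinates (Q − Q_b): 0.0, 17.0, 16.0, 60.0, 120.0, 147.0, 136.0, 237.0, 264.0, 323.0, 217.0, 146.0, 0.0 m³/s.
ΣQ_DR = 1683 m³/s.
With Δt = 6 h = 21600 s, V = ΣQ_DR · Δt = 1683 × 21600 = 3.64 × 10^7 m³.

V ≈ 3.64 × 10^7 m³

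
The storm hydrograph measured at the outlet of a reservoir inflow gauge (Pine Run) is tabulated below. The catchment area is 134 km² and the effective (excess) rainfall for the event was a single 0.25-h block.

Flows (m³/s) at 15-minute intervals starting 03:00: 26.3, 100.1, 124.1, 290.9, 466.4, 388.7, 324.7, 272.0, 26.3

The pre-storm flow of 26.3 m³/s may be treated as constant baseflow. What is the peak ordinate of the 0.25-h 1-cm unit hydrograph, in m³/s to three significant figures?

U_p ≈ 368 m³/s

Direct runoff: 0.0, 73.8, 97.8, 264.6, 440.1, 362.4, 298.4, 245.7, 0.0 m³/s; ΣQ_DR = 1783 m³/s, peak = 440.1 m³/s.
Runoff depth d = ΣQ_DR·Δt / A = 1783 × 900 / (134 km²) = 11.97 mm.
The 1-cm UH is the DRH scaled by (10 mm)/d, so U_p = 440.1 × 10/11.97 = 368 m³/s.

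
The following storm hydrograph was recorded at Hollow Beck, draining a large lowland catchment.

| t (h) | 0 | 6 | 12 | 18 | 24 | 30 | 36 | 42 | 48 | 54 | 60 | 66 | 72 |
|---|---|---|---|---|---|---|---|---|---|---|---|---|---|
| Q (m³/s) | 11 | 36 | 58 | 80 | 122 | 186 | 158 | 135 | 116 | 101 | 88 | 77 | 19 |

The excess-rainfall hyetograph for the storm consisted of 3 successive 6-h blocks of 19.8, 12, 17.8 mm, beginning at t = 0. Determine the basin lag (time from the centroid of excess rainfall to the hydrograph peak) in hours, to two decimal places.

Centroid of excess rainfall: t_c = Σ P_i·t̄_i / ΣP_i = 8.7581 h (block centres at 3, 9, 15 h).
Hydrograph peak occurs at t = 30 h, so basin lag t_L = 30 − 8.7581 = 21.24 h.

t_L ≈ 21.24 h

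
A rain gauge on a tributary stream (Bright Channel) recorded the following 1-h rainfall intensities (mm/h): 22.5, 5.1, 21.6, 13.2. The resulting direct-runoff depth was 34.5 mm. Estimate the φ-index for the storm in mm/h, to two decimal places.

Only the 3 blocks with intensity above φ contribute runoff: 22.5, 21.6, 13.2 mm/h.
Σ(I−φ)·Δt = d  ⇒  (22.5+21.6+13.2 − 3φ)·1 = 34.5
φ = (57.30 − 34.5/1) / 3 = 7.60 mm/h.

φ ≈ 7.60 mm/h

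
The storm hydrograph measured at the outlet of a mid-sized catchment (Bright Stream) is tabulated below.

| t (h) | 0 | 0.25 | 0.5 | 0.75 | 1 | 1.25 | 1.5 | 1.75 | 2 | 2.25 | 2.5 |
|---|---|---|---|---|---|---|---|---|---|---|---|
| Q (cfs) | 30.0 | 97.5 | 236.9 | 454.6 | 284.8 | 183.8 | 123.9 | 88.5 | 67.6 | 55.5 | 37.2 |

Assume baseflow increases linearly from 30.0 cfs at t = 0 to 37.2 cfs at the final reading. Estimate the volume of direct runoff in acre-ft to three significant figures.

Direct-runoff ordinates (Q − Q_b): 0.00, 66.78, 205.46, 422.44, 251.92, 150.20, 89.58, 53.46, 31.84, 19.02, 0.00 cfs.
ΣQ_DR = 1291 cfs.
With Δt = 0.25 h = 900 s, V = ΣQ_DR · Δt = 1291 × 900 = 1.16 × 10^6 ft³ = 26.7 acre-ft.

V ≈ 26.7 acre-ft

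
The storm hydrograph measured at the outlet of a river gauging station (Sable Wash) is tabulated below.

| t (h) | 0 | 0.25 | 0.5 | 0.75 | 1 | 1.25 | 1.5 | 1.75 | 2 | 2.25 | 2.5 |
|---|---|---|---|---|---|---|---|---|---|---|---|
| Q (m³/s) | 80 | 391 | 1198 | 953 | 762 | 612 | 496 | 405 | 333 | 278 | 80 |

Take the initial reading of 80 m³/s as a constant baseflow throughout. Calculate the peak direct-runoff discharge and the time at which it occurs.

Q_p = 1118.0 m³/s at t = 0.5 h

Subtracting baseflow gives direct-runoff ordinates: 0.0, 311.0, 1118.0, 873.0, 682.0, 532.0, 416.0, 325.0, 253.0, 198.0, 0.0 m³/s.
The maximum is 1118.0 m³/s, occurring at the reading for t = 0.5 h.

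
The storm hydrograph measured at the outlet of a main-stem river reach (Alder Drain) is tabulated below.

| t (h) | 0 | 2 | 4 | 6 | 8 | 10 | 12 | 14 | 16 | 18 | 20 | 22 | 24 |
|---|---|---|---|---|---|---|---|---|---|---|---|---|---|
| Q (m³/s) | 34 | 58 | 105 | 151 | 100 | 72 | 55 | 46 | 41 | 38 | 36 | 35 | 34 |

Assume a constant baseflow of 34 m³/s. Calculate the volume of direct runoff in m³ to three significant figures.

Direct-runoff ordinates (Q − Q_b): 0.0, 24.0, 71.0, 117.0, 66.0, 38.0, 21.0, 12.0, 7.0, 4.0, 2.0, 1.0, 0.0 m³/s.
ΣQ_DR = 363.0 m³/s.
With Δt = 2 h = 7200 s, V = ΣQ_DR · Δt = 363.0 × 7200 = 2.61 × 10^6 m³.

V ≈ 2.61 × 10^6 m³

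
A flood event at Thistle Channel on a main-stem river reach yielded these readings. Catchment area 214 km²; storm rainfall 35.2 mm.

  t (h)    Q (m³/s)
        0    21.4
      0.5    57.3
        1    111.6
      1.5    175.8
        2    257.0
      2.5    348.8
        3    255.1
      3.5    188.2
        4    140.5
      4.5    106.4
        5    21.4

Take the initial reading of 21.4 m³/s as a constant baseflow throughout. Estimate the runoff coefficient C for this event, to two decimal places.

ΣQ_DR = 1448 m³/s; V = ΣQ_DR·Δt = 2.607 × 10^6 m³.
Runoff depth d = V / A = 12.18 mm.
C = d / P = 12.18 / 35.2 = 0.35.

C ≈ 0.35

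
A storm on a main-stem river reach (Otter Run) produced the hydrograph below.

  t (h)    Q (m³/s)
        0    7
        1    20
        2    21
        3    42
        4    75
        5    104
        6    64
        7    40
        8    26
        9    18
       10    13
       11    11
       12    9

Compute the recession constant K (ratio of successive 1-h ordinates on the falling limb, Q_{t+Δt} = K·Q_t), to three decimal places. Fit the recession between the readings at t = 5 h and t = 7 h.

Using the recession-limb readings at t = 5 h and t = 7 h: Q falls from 104 to 40 m³/s over 2 intervals.
K = (Q₂/Q₁)^(1/2) = (40/104)^(1/2) = 0.620.

K ≈ 0.620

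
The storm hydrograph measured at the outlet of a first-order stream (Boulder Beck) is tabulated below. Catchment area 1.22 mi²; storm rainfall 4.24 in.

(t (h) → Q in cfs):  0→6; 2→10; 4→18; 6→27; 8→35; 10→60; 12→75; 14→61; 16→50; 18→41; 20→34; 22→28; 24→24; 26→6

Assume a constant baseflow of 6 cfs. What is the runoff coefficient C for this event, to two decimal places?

ΣQ_DR = 391.0 cfs; V = ΣQ_DR·Δt = 2.815 × 10^6 ft³.
Runoff depth d = V / A = 0.9933 in.
C = d / P = 0.9933 / 4.24 = 0.23.

C ≈ 0.23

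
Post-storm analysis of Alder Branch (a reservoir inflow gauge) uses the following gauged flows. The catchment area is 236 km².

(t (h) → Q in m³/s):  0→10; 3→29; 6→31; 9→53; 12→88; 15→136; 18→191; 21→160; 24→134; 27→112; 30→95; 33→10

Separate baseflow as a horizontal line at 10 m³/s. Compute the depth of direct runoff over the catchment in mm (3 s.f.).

Direct runoff: 0.0, 19.0, 21.0, 43.0, 78.0, 126.0, 181.0, 150.0, 124.0, 102.0, 85.0, 0.0 m³/s; ΣQ_DR = 929.0 m³/s.
V = ΣQ_DR · Δt = 929.0 × 10800 s = 1.003 × 10^7 m³.
Over A = 236 km², depth = V / A = 42.5 mm.

d ≈ 42.5 mm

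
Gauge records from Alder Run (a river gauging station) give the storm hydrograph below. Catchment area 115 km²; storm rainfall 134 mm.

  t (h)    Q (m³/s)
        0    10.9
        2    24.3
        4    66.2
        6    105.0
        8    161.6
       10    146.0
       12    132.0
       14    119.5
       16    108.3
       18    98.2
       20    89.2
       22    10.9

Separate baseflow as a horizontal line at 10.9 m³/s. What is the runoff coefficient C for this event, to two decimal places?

ΣQ_DR = 941.3 m³/s; V = ΣQ_DR·Δt = 6.777 × 10^6 m³.
Runoff depth d = V / A = 58.93 mm.
C = d / P = 58.93 / 134 = 0.44.

C ≈ 0.44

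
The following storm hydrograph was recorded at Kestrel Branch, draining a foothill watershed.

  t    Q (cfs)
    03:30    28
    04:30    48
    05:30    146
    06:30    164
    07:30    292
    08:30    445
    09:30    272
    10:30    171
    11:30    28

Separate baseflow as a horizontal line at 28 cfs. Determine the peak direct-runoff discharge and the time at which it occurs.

Q_p = 417.0 cfs at t = 08:30

Subtracting baseflow gives direct-runoff ordinates: 0.0, 20.0, 118.0, 136.0, 264.0, 417.0, 244.0, 143.0, 0.0 cfs.
The maximum is 417.0 cfs, occurring at the reading for t = 08:30.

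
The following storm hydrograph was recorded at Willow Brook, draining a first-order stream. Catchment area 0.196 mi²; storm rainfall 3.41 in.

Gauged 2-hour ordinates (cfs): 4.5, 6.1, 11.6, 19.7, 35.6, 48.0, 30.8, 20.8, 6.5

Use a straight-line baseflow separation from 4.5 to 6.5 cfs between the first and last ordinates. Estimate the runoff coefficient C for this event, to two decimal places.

C ≈ 0.62

ΣQ_DR = 134.1 cfs; V = ΣQ_DR·Δt = 9.655 × 10^5 ft³.
Runoff depth d = V / A = 2.120 in.
C = d / P = 2.120 / 3.41 = 0.62.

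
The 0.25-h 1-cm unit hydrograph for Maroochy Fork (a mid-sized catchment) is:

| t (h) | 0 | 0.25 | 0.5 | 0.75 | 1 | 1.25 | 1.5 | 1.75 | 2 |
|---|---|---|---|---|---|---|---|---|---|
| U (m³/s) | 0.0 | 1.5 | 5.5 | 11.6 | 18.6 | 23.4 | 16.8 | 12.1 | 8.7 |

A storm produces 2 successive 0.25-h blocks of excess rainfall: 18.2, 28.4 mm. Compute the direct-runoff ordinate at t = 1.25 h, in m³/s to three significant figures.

Q ≈ 95.4 m³/s

By discrete convolution, Q_j = Σ (P_i / 10 mm) · U_{j−i}.
At t = 1.25 h (j=5): Q = (18.2/10)·23.4 + (28.4/10)·18.6 = 95.4 m³/s.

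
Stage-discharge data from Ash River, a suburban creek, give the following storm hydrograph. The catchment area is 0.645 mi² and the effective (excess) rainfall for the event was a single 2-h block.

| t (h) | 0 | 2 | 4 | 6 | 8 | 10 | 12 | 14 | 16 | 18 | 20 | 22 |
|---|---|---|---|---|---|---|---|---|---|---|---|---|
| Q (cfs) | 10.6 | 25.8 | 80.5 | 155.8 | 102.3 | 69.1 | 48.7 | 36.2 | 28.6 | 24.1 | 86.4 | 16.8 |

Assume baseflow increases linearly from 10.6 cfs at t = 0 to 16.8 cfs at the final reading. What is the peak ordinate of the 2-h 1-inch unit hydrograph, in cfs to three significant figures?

Direct runoff: 0.00, 14.64, 68.77, 143.51, 89.45, 55.68, 34.72, 21.65, 13.49, 8.43, 70.16, 0.00 cfs; ΣQ_DR = 520.5 cfs, peak = 143.51 cfs.
Runoff depth d = ΣQ_DR·Δt / A = 520.5 × 7200 / (0.645 mi²) = 2.501 in.
The 1-inch UH is the DRH scaled by (1 in)/d, so U_p = 143.51 × 1/2.501 = 57.4 cfs.

U_p ≈ 57.4 cfs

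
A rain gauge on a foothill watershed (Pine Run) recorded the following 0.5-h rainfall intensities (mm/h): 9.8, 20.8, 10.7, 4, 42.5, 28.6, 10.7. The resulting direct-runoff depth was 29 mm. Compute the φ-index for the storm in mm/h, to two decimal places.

Only the 3 blocks with intensity above φ contribute runoff: 20.8, 42.5, 28.6 mm/h.
Σ(I−φ)·Δt = d  ⇒  (20.8+42.5+28.6 − 3φ)·0.5 = 29
φ = (91.90 − 29/0.5) / 3 = 11.30 mm/h.

φ ≈ 11.30 mm/h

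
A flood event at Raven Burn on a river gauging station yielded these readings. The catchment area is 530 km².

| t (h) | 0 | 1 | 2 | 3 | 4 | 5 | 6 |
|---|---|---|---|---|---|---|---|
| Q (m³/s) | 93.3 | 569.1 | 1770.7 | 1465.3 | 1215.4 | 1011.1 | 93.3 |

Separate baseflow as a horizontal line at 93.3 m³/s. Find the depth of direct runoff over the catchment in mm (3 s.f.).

d ≈ 37.8 mm

Direct runoff: 0.0, 475.8, 1677.4, 1372.0, 1122.1, 917.8, 0.0 m³/s; ΣQ_DR = 5565 m³/s.
V = ΣQ_DR · Δt = 5565 × 3600 s = 2.003 × 10^7 m³.
Over A = 530 km², depth = V / A = 37.8 mm.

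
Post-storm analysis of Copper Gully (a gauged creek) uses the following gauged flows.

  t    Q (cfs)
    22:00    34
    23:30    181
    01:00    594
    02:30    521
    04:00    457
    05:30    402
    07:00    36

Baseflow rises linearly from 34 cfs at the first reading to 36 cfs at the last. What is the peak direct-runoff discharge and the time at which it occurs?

Subtracting baseflow gives direct-runoff ordinates: 0.00, 146.67, 559.33, 486.00, 421.67, 366.33, 0.00 cfs.
The maximum is 559.33 cfs, occurring at the reading for t = 01:00.

Q_p = 559.33 cfs at t = 01:00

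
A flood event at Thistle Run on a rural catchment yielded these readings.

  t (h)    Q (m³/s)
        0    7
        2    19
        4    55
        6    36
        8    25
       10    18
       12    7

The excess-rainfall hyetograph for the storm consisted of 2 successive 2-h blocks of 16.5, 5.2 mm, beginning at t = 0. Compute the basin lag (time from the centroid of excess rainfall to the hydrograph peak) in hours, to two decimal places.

t_L ≈ 2.52 h

Centroid of excess rainfall: t_c = Σ P_i·t̄_i / ΣP_i = 1.4793 h (block centres at 1, 3 h).
Hydrograph peak occurs at t = 4 h, so basin lag t_L = 4 − 1.4793 = 2.52 h.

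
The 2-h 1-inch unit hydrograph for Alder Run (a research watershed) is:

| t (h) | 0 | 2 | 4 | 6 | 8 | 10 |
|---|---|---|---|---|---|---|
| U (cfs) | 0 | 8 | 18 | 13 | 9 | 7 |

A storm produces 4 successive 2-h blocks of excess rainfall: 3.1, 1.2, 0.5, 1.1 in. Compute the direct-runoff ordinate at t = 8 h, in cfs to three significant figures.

By discrete convolution, Q_j = Σ (P_i / 1 in) · U_{j−i}.
At t = 8 h (j=4): Q = (3.1/1)·9 + (1.2/1)·13 + (0.5/1)·18 + (1.1/1)·8 = 61.3 cfs.

Q ≈ 61.3 cfs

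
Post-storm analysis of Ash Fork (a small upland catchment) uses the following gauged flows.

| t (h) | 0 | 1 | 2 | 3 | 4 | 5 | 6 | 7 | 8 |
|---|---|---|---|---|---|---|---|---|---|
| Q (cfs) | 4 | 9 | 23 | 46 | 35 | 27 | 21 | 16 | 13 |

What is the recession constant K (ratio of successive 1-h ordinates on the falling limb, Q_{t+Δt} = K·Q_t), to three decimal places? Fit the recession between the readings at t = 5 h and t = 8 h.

K ≈ 0.784

Using the recession-limb readings at t = 5 h and t = 8 h: Q falls from 27 to 13 cfs over 3 intervals.
K = (Q₂/Q₁)^(1/3) = (13/27)^(1/3) = 0.784.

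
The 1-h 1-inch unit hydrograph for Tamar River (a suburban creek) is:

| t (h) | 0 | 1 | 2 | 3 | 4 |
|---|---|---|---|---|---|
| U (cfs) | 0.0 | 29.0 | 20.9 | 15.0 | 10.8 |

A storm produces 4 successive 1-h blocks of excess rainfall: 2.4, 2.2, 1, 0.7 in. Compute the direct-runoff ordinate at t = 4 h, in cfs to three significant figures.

By discrete convolution, Q_j = Σ (P_i / 1 in) · U_{j−i}.
At t = 4 h (j=4): Q = (2.4/1)·10.8 + (2.2/1)·15.0 + (1/1)·20.9 + (0.7/1)·29.0 = 100 cfs.

Q ≈ 100 cfs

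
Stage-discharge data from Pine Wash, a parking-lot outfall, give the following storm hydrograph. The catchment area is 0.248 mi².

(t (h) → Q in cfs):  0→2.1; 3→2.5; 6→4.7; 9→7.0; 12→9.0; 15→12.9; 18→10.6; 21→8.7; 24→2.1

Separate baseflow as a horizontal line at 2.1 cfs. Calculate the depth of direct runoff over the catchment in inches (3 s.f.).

Direct runoff: 0.0, 0.4, 2.6, 4.9, 6.9, 10.8, 8.5, 6.6, 0.0 cfs; ΣQ_DR = 40.70 cfs.
V = ΣQ_DR · Δt = 40.70 × 10800 s = 4.396 × 10^5 ft³.
Over A = 0.248 mi², depth = V / A = 0.763 in.

d ≈ 0.763 in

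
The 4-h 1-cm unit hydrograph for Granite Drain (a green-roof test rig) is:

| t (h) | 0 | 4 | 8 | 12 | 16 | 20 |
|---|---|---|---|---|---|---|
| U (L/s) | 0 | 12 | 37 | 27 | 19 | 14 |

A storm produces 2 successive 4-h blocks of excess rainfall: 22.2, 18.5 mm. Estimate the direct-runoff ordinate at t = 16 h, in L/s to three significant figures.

Q ≈ 92.1 L/s

By discrete convolution, Q_j = Σ (P_i / 10 mm) · U_{j−i}.
At t = 16 h (j=4): Q = (22.2/10)·19 + (18.5/10)·27 = 92.1 L/s.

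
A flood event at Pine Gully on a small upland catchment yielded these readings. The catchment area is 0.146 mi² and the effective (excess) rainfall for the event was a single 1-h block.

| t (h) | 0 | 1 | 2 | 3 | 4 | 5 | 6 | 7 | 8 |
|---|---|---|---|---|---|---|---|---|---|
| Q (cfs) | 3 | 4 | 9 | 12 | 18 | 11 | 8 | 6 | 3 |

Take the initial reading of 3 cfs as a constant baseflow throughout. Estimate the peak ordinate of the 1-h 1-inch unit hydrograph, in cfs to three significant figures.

Direct runoff: 0.0, 1.0, 6.0, 9.0, 15.0, 8.0, 5.0, 3.0, 0.0 cfs; ΣQ_DR = 47.00 cfs, peak = 15.0 cfs.
Runoff depth d = ΣQ_DR·Δt / A = 47.00 × 3600 / (0.146 mi²) = 0.4988 in.
The 1-inch UH is the DRH scaled by (1 in)/d, so U_p = 15.0 × 1/0.4988 = 30.1 cfs.

U_p ≈ 30.1 cfs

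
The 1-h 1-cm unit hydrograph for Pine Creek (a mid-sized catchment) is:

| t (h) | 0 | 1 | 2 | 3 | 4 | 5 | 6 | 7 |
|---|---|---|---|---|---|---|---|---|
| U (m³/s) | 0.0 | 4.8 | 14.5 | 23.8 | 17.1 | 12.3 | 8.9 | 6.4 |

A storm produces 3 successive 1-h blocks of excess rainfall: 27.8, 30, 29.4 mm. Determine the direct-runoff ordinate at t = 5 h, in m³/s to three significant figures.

Q ≈ 155 m³/s

By discrete convolution, Q_j = Σ (P_i / 10 mm) · U_{j−i}.
At t = 5 h (j=5): Q = (27.8/10)·12.3 + (30/10)·17.1 + (29.4/10)·23.8 = 155 m³/s.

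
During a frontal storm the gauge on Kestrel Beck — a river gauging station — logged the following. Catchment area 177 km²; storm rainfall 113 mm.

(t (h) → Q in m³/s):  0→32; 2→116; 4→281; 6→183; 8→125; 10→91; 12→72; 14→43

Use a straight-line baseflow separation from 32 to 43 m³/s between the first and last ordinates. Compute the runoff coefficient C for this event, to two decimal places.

C ≈ 0.23

ΣQ_DR = 643.0 m³/s; V = ΣQ_DR·Δt = 4.630 × 10^6 m³.
Runoff depth d = V / A = 26.16 mm.
C = d / P = 26.16 / 113 = 0.23.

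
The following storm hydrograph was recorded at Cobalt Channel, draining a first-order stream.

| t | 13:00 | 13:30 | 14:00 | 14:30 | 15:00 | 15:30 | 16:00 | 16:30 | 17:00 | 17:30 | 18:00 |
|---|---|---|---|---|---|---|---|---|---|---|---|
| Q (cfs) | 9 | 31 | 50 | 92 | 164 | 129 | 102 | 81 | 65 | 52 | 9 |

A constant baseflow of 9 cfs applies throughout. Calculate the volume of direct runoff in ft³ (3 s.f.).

Direct-runoff ordinates (Q − Q_b): 0.0, 22.0, 41.0, 83.0, 155.0, 120.0, 93.0, 72.0, 56.0, 43.0, 0.0 cfs.
ΣQ_DR = 685.0 cfs.
With Δt = 0.5 h = 1800 s, V = ΣQ_DR · Δt = 685.0 × 1800 = 1.23 × 10^6 ft³.

V ≈ 1.23 × 10^6 ft³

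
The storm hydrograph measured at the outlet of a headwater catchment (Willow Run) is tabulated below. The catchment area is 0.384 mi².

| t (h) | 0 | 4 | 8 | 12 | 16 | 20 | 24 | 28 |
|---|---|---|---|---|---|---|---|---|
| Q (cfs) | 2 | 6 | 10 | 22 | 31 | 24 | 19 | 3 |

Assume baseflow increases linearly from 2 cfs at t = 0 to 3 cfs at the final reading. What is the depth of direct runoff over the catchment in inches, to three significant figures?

d ≈ 1.57 in

Direct runoff: 0.00, 3.86, 7.71, 19.57, 28.43, 21.29, 16.14, 0.00 cfs; ΣQ_DR = 97.00 cfs.
V = ΣQ_DR · Δt = 97.00 × 14400 s = 1.397 × 10^6 ft³.
Over A = 0.384 mi², depth = V / A = 1.57 in.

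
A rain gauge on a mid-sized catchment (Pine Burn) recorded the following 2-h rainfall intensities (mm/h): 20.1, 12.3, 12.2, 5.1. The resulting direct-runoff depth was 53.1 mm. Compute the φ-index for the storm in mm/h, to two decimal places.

φ ≈ 6.02 mm/h

Only the 3 blocks with intensity above φ contribute runoff: 20.1, 12.3, 12.2 mm/h.
Σ(I−φ)·Δt = d  ⇒  (20.1+12.3+12.2 − 3φ)·2 = 53.1
φ = (44.60 − 53.1/2) / 3 = 6.02 mm/h.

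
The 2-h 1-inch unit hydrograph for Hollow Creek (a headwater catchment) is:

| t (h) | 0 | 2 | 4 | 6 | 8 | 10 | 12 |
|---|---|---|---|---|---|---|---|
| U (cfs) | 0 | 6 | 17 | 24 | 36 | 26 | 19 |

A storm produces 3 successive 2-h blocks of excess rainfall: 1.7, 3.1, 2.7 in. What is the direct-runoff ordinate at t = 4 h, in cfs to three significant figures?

By discrete convolution, Q_j = Σ (P_i / 1 in) · U_{j−i}.
At t = 4 h (j=2): Q = (1.7/1)·17 + (3.1/1)·6 + (2.7/1)·0 = 47.5 cfs.

Q ≈ 47.5 cfs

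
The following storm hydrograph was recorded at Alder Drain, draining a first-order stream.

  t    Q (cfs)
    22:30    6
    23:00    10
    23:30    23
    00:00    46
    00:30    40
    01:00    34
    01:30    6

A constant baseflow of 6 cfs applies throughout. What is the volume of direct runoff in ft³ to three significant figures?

V ≈ 2.21 × 10^5 ft³

Direct-runoff ordinates (Q − Q_b): 0.0, 4.0, 17.0, 40.0, 34.0, 28.0, 0.0 cfs.
ΣQ_DR = 123.0 cfs.
With Δt = 0.5 h = 1800 s, V = ΣQ_DR · Δt = 123.0 × 1800 = 2.21 × 10^5 ft³.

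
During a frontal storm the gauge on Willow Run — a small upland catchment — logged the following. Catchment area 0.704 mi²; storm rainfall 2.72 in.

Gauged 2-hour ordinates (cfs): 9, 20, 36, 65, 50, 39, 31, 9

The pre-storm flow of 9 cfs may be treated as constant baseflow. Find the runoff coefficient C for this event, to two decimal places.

ΣQ_DR = 187.0 cfs; V = ΣQ_DR·Δt = 1.346 × 10^6 ft³.
Runoff depth d = V / A = 0.8232 in.
C = d / P = 0.8232 / 2.72 = 0.30.

C ≈ 0.30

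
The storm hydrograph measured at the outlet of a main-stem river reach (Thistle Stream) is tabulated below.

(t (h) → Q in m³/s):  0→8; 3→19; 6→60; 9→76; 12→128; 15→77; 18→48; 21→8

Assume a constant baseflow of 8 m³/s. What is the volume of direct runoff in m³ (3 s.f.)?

V ≈ 3.89 × 10^6 m³

Direct-runoff ordinates (Q − Q_b): 0.0, 11.0, 52.0, 68.0, 120.0, 69.0, 40.0, 0.0 m³/s.
ΣQ_DR = 360.0 m³/s.
With Δt = 3 h = 10800 s, V = ΣQ_DR · Δt = 360.0 × 10800 = 3.89 × 10^6 m³.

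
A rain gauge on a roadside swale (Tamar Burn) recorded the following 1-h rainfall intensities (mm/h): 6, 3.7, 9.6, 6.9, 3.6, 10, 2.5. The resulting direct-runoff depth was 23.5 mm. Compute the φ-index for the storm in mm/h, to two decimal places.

Only the 6 blocks with intensity above φ contribute runoff: 6, 3.7, 9.6, 6.9, 3.6, 10 mm/h.
Σ(I−φ)·Δt = d  ⇒  (6+3.7+9.6+6.9+3.6+10 − 6φ)·1 = 23.5
φ = (39.80 − 23.5/1) / 6 = 2.72 mm/h.

φ ≈ 2.72 mm/h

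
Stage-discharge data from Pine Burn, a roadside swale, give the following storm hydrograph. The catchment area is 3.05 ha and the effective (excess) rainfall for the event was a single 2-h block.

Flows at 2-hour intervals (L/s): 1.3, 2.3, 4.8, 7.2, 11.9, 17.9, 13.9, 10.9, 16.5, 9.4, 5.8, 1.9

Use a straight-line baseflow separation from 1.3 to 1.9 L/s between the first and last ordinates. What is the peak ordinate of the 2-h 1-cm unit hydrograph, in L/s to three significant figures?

Direct runoff: 0.00, 0.95, 3.39, 5.74, 10.38, 16.33, 12.27, 9.22, 14.76, 7.61, 3.95, 0.00 L/s; ΣQ_DR = 84.60 L/s, peak = 16.33 L/s.
Runoff depth d = ΣQ_DR·Δt / A = 84.60 × 7200 / (3.05 ha) = 19.97 mm.
The 1-cm UH is the DRH scaled by (10 mm)/d, so U_p = 16.33 × 10/19.97 = 8.18 L/s.

U_p ≈ 8.18 L/s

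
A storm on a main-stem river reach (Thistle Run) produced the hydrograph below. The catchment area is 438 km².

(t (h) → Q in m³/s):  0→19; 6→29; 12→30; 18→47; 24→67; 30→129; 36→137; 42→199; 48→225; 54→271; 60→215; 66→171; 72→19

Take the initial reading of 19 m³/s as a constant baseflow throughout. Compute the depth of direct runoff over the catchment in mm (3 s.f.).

d ≈ 64.7 mm

Direct runoff: 0.0, 10.0, 11.0, 28.0, 48.0, 110.0, 118.0, 180.0, 206.0, 252.0, 196.0, 152.0, 0.0 m³/s; ΣQ_DR = 1311 m³/s.
V = ΣQ_DR · Δt = 1311 × 21600 s = 2.832 × 10^7 m³.
Over A = 438 km², depth = V / A = 64.7 mm.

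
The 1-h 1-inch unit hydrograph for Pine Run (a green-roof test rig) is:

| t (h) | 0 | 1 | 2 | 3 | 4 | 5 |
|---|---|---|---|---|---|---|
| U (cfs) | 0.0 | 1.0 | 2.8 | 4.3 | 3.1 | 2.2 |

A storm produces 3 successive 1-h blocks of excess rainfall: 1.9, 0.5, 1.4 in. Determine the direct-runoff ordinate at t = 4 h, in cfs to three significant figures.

By discrete convolution, Q_j = Σ (P_i / 1 in) · U_{j−i}.
At t = 4 h (j=4): Q = (1.9/1)·3.1 + (0.5/1)·4.3 + (1.4/1)·2.8 = 12.0 cfs.

Q ≈ 12.0 cfs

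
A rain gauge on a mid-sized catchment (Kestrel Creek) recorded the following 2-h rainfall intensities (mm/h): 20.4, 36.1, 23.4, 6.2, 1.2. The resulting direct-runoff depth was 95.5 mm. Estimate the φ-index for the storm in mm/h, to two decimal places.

φ ≈ 10.72 mm/h

Only the 3 blocks with intensity above φ contribute runoff: 20.4, 36.1, 23.4 mm/h.
Σ(I−φ)·Δt = d  ⇒  (20.4+36.1+23.4 − 3φ)·2 = 95.5
φ = (79.90 − 95.5/2) / 3 = 10.72 mm/h.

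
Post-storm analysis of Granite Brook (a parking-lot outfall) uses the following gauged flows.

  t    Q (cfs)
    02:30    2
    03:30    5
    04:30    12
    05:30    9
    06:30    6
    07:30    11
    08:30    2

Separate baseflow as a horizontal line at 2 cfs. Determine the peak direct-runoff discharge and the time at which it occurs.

Subtracting baseflow gives direct-runoff ordinates: 0.0, 3.0, 10.0, 7.0, 4.0, 9.0, 0.0 cfs.
The maximum is 10.0 cfs, occurring at the reading for t = 04:30.

Q_p = 10.0 cfs at t = 04:30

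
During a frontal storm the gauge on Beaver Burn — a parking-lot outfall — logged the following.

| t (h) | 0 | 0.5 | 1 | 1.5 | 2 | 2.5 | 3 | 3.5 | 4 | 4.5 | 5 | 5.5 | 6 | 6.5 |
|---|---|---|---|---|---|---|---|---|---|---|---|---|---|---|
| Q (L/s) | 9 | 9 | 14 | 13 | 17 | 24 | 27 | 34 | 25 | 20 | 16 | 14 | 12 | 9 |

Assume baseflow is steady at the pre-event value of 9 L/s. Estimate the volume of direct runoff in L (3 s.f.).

Direct-runoff ordinates (Q − Q_b): 0.0, 0.0, 5.0, 4.0, 8.0, 15.0, 18.0, 25.0, 16.0, 11.0, 7.0, 5.0, 3.0, 0.0 L/s.
ΣQ_DR = 117.0 L/s.
With Δt = 0.5 h = 1800 s, V = ΣQ_DR · Δt = 117.0 × 1800 = 2.11 × 10^5 L.

V ≈ 2.11 × 10^5 L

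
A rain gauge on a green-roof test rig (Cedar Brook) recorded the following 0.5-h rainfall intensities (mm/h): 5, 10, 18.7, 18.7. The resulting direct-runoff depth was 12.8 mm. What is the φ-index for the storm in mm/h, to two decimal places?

Only the 3 blocks with intensity above φ contribute runoff: 10, 18.7, 18.7 mm/h.
Σ(I−φ)·Δt = d  ⇒  (10+18.7+18.7 − 3φ)·0.5 = 12.8
φ = (47.40 − 12.8/0.5) / 3 = 7.27 mm/h.

φ ≈ 7.27 mm/h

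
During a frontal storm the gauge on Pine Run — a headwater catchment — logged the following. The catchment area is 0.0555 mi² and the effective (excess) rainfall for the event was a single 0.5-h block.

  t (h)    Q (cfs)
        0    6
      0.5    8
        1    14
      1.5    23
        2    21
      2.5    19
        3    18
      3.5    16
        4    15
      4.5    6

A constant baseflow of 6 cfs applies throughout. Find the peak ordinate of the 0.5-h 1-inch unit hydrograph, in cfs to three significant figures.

U_p ≈ 14.2 cfs

Direct runoff: 0.0, 2.0, 8.0, 17.0, 15.0, 13.0, 12.0, 10.0, 9.0, 0.0 cfs; ΣQ_DR = 86.00 cfs, peak = 17.0 cfs.
Runoff depth d = ΣQ_DR·Δt / A = 86.00 × 1800 / (0.0555 mi²) = 1.201 in.
The 1-inch UH is the DRH scaled by (1 in)/d, so U_p = 17.0 × 1/1.201 = 14.2 cfs.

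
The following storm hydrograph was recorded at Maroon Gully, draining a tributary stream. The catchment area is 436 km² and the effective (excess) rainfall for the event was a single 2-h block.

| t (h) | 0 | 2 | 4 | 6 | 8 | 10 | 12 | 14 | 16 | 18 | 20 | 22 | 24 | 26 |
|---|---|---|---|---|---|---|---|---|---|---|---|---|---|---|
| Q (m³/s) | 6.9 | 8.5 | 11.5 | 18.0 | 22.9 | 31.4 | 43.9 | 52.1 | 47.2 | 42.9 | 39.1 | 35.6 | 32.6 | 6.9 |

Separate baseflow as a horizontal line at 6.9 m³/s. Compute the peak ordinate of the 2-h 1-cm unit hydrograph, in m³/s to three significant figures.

Direct runoff: 0.0, 1.6, 4.6, 11.1, 16.0, 24.5, 37.0, 45.2, 40.3, 36.0, 32.2, 28.7, 25.7, 0.0 m³/s; ΣQ_DR = 302.9 m³/s, peak = 45.2 m³/s.
Runoff depth d = ΣQ_DR·Δt / A = 302.9 × 7200 / (436 km²) = 5.002 mm.
The 1-cm UH is the DRH scaled by (10 mm)/d, so U_p = 45.2 × 10/5.002 = 90.4 m³/s.

U_p ≈ 90.4 m³/s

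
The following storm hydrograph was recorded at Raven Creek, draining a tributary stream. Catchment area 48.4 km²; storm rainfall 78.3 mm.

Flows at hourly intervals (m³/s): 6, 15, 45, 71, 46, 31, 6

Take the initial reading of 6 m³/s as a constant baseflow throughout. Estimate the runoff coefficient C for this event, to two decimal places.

C ≈ 0.17

ΣQ_DR = 178.0 m³/s; V = ΣQ_DR·Δt = 6.408 × 10^5 m³.
Runoff depth d = V / A = 13.24 mm.
C = d / P = 13.24 / 78.3 = 0.17.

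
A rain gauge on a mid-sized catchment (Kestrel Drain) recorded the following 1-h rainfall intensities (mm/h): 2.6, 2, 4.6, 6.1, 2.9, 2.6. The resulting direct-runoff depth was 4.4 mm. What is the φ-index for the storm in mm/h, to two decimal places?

φ ≈ 3.15 mm/h

Only the 2 blocks with intensity above φ contribute runoff: 4.6, 6.1 mm/h.
Σ(I−φ)·Δt = d  ⇒  (4.6+6.1 − 2φ)·1 = 4.4
φ = (10.70 − 4.4/1) / 2 = 3.15 mm/h.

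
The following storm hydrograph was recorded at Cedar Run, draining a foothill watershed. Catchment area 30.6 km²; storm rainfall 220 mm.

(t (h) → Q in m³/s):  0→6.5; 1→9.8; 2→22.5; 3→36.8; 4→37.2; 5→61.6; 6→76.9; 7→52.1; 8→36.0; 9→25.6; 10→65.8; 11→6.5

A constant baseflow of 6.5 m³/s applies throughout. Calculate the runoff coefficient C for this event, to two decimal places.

C ≈ 0.19

ΣQ_DR = 359.3 m³/s; V = ΣQ_DR·Δt = 1.293 × 10^6 m³.
Runoff depth d = V / A = 42.27 mm.
C = d / P = 42.27 / 220 = 0.19.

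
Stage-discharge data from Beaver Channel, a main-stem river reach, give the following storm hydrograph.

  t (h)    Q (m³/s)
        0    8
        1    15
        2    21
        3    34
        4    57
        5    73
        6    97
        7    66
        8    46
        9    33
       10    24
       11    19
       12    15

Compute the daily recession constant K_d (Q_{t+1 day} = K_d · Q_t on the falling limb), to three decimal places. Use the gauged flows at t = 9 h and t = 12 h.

Between t = 9 h and t = 12 h the flow falls from 33 to 15 m³/s over 3×1 h = 3 h.
Per-interval ratio K = (15/33)^(1/3) = 0.7689; K_d = K^(24/1) = 0.002.

K_d ≈ 0.002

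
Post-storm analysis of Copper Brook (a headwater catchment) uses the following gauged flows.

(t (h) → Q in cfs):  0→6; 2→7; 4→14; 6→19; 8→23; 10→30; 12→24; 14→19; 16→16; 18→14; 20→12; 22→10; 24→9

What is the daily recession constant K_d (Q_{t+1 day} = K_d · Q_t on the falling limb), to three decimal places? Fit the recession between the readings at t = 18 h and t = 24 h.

K_d ≈ 0.171

Between t = 18 h and t = 24 h the flow falls from 14 to 9 cfs over 3×2 h = 6 h.
Per-interval ratio K = (9/14)^(1/3) = 0.8631; K_d = K^(24/2) = 0.171.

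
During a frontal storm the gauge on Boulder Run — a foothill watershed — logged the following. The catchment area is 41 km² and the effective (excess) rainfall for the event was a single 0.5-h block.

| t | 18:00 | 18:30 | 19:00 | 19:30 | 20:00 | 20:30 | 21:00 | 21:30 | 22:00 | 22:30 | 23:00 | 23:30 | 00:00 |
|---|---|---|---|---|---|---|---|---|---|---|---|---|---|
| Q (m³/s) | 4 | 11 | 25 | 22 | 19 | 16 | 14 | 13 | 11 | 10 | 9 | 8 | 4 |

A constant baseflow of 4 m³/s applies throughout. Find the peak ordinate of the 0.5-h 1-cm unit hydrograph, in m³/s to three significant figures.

Direct runoff: 0.0, 7.0, 21.0, 18.0, 15.0, 12.0, 10.0, 9.0, 7.0, 6.0, 5.0, 4.0, 0.0 m³/s; ΣQ_DR = 114.0 m³/s, peak = 21.0 m³/s.
Runoff depth d = ΣQ_DR·Δt / A = 114.0 × 1800 / (41 km²) = 5.005 mm.
The 1-cm UH is the DRH scaled by (10 mm)/d, so U_p = 21.0 × 10/5.005 = 42.0 m³/s.

U_p ≈ 42.0 m³/s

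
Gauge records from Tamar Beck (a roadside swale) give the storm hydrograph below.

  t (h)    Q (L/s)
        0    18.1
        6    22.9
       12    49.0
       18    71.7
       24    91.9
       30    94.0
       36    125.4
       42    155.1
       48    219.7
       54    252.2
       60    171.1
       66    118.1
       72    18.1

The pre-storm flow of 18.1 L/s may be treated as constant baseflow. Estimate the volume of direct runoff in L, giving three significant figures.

Direct-runoff ordinates (Q − Q_b): 0.0, 4.8, 30.9, 53.6, 73.8, 75.9, 107.3, 137.0, 201.6, 234.1, 153.0, 100.0, 0.0 L/s.
ΣQ_DR = 1172 L/s.
With Δt = 6 h = 21600 s, V = ΣQ_DR · Δt = 1172 × 21600 = 2.53 × 10^7 L.

V ≈ 2.53 × 10^7 L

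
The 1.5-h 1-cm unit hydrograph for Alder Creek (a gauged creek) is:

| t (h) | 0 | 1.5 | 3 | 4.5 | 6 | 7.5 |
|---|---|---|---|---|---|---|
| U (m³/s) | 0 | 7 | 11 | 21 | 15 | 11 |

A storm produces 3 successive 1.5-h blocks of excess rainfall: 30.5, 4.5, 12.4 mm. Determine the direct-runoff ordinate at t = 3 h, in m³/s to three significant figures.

Q ≈ 36.7 m³/s

By discrete convolution, Q_j = Σ (P_i / 10 mm) · U_{j−i}.
At t = 3 h (j=2): Q = (30.5/10)·11 + (4.5/10)·7 + (12.4/10)·0 = 36.7 m³/s.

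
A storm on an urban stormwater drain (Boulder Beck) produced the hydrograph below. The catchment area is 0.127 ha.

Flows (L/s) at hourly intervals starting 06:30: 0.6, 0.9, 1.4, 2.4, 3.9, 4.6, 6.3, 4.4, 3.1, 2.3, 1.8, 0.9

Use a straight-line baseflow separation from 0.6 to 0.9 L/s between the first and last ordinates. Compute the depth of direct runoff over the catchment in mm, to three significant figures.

d ≈ 66.9 mm

Direct runoff: 0.00, 0.27, 0.75, 1.72, 3.19, 3.86, 5.54, 3.61, 2.28, 1.45, 0.93, 0.00 L/s; ΣQ_DR = 23.60 L/s.
V = ΣQ_DR · Δt = 23.60 × 3600 s = 84960 L.
Over A = 0.127 ha, depth = V / A = 66.9 mm.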